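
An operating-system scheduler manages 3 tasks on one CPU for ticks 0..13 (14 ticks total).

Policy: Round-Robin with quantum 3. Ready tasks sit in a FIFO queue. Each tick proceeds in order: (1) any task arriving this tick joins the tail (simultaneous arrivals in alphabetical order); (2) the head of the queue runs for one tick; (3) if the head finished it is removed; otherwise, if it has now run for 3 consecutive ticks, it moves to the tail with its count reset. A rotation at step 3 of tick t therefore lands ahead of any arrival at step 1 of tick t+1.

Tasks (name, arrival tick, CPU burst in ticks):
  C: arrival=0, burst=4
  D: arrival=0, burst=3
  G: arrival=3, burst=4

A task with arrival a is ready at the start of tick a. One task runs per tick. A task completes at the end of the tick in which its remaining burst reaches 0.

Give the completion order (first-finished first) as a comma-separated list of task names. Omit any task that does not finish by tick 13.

t=0: queue=[C,D] q_used=0 → run C
t=1: queue=[C,D] q_used=1 → run C
t=2: queue=[C,D] q_used=2 → run C
t=3: queue=[D,C,G] q_used=0 → run D
t=4: queue=[D,C,G] q_used=1 → run D
t=5: queue=[D,C,G] q_used=2 → run D
t=6: queue=[C,G] q_used=0 → run C
t=7: queue=[G] q_used=0 → run G
t=8: queue=[G] q_used=1 → run G
t=9: queue=[G] q_used=2 → run G
t=10: queue=[G] q_used=0 → run G
t=11: (idle)
t=12: (idle)
t=13: (idle)

completion order = D, C, G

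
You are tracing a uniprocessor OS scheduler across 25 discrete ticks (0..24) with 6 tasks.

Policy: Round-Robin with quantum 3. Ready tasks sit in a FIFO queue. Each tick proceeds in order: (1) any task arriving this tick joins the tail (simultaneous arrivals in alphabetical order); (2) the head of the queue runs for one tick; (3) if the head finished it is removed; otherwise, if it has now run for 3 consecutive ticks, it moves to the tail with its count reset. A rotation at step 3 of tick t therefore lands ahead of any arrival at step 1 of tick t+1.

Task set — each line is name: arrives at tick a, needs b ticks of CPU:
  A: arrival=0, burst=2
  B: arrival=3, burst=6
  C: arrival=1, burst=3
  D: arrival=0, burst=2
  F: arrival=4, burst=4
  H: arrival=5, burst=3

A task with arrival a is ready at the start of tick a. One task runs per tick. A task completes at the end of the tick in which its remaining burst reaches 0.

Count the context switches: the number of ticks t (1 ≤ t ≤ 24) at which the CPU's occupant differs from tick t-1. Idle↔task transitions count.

t=0: queue=[A,D] q_used=0 → run A
t=1: queue=[A,D,C] q_used=1 → run A
t=2: queue=[D,C] q_used=0 → run D
t=3: queue=[D,C,B] q_used=1 → run D
t=4: queue=[C,B,F] q_used=0 → run C
t=5: queue=[C,B,F,H] q_used=1 → run C
t=6: queue=[C,B,F,H] q_used=2 → run C
t=7: queue=[B,F,H] q_used=0 → run B
t=8: queue=[B,F,H] q_used=1 → run B
t=9: queue=[B,F,H] q_used=2 → run B
t=10: queue=[F,H,B] q_used=0 → run F
t=11: queue=[F,H,B] q_used=1 → run F
t=12: queue=[F,H,B] q_used=2 → run F
t=13: queue=[H,B,F] q_used=0 → run H
t=14: queue=[H,B,F] q_used=1 → run H
t=15: queue=[H,B,F] q_used=2 → run H
t=16: queue=[B,F] q_used=0 → run B
t=17: queue=[B,F] q_used=1 → run B
t=18: queue=[B,F] q_used=2 → run B
t=19: queue=[F] q_used=0 → run F
t=20: (idle)
t=21: (idle)
t=22: (idle)
t=23: (idle)
t=24: (idle)

context switches = 8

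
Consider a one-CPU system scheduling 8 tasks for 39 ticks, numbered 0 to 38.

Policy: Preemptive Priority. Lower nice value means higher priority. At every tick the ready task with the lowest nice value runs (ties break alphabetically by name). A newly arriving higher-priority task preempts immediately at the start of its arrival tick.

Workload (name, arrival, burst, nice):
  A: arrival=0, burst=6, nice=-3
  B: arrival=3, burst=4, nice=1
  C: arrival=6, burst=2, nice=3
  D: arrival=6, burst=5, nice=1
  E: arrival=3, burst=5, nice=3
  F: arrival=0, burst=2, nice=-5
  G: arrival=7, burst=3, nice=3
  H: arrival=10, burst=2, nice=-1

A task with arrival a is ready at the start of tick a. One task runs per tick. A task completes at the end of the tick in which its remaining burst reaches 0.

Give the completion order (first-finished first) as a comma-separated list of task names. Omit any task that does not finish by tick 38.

t=0: ready={A,F} → run F
t=1: ready={A,F} → run F
t=2: ready={A} → run A
t=3: ready={A,B,E} → run A
t=4: ready={A,B,E} → run A
t=5: ready={A,B,E} → run A
t=6: ready={A,B,C,D,E} → run A
t=7: ready={A,B,C,D,E,G} → run A
t=8: ready={B,C,D,E,G} → run B
t=9: ready={B,C,D,E,G} → run B
t=10: ready={B,C,D,E,G,H} → run H
t=11: ready={B,C,D,E,G,H} → run H
t=12: ready={B,C,D,E,G} → run B
t=13: ready={B,C,D,E,G} → run B
t=14: ready={C,D,E,G} → run D
t=15: ready={C,D,E,G} → run D
t=16: ready={C,D,E,G} → run D
t=17: ready={C,D,E,G} → run D
t=18: ready={C,D,E,G} → run D
t=19: ready={C,E,G} → run C
t=20: ready={C,E,G} → run C
t=21: ready={E,G} → run E
t=22: ready={E,G} → run E
t=23: ready={E,G} → run E
t=24: ready={E,G} → run E
t=25: ready={E,G} → run E
t=26: ready={G} → run G
t=27: ready={G} → run G
t=28: ready={G} → run G
t=29: (idle)
t=30: (idle)
t=31: (idle)
t=32: (idle)
t=33: (idle)
t=34: (idle)
t=35: (idle)
t=36: (idle)
t=37: (idle)
t=38: (idle)

completion order = F, A, H, B, D, C, E, G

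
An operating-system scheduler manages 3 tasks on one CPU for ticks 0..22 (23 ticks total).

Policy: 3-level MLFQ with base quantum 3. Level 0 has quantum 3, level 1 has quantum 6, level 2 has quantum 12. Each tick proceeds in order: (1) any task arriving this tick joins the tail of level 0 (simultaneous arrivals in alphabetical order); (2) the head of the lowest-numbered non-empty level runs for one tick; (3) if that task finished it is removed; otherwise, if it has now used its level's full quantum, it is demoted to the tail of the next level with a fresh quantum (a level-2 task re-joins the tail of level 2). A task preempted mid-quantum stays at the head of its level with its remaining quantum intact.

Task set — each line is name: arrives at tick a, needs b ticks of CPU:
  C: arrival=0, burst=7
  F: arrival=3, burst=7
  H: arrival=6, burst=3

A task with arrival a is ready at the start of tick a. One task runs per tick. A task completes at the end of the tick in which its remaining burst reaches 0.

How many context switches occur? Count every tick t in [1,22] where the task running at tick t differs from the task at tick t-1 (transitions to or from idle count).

context switches = 5

t=0: L0/L1/L2 = C/-/- → run C
t=1: L0/L1/L2 = C/-/- → run C
t=2: L0/L1/L2 = C/-/- → run C
t=3: L0/L1/L2 = F/C/- → run F
t=4: L0/L1/L2 = F/C/- → run F
t=5: L0/L1/L2 = F/C/- → run F
t=6: L0/L1/L2 = H/CF/- → run H
t=7: L0/L1/L2 = H/CF/- → run H
t=8: L0/L1/L2 = H/CF/- → run H
t=9: L0/L1/L2 = -/CF/- → run C
t=10: L0/L1/L2 = -/CF/- → run C
t=11: L0/L1/L2 = -/CF/- → run C
t=12: L0/L1/L2 = -/CF/- → run C
t=13: L0/L1/L2 = -/F/- → run F
t=14: L0/L1/L2 = -/F/- → run F
t=15: L0/L1/L2 = -/F/- → run F
t=16: L0/L1/L2 = -/F/- → run F
t=17: (idle)
t=18: (idle)
t=19: (idle)
t=20: (idle)
t=21: (idle)
t=22: (idle)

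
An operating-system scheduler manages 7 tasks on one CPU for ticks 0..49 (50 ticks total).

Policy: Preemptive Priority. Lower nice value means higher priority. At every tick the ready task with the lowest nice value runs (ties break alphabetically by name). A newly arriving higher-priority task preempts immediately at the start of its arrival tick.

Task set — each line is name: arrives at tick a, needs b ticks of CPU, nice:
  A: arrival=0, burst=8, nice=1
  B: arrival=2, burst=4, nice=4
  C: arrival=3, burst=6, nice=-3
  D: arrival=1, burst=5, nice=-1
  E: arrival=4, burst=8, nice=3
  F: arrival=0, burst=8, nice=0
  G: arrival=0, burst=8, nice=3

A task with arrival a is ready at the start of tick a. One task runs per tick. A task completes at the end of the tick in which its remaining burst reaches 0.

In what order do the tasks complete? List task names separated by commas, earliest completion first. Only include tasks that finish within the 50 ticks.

t=0: ready={A,F,G} → run F
t=1: ready={A,D,F,G} → run D
t=2: ready={A,B,D,F,G} → run D
t=3: ready={A,B,C,D,F,G} → run C
t=4: ready={A,B,C,D,E,F,G} → run C
t=5: ready={A,B,C,D,E,F,G} → run C
t=6: ready={A,B,C,D,E,F,G} → run C
t=7: ready={A,B,C,D,E,F,G} → run C
t=8: ready={A,B,C,D,E,F,G} → run C
t=9: ready={A,B,D,E,F,G} → run D
t=10: ready={A,B,D,E,F,G} → run D
t=11: ready={A,B,D,E,F,G} → run D
t=12: ready={A,B,E,F,G} → run F
t=13: ready={A,B,E,F,G} → run F
t=14: ready={A,B,E,F,G} → run F
t=15: ready={A,B,E,F,G} → run F
t=16: ready={A,B,E,F,G} → run F
t=17: ready={A,B,E,F,G} → run F
t=18: ready={A,B,E,F,G} → run F
t=19: ready={A,B,E,G} → run A
t=20: ready={A,B,E,G} → run A
t=21: ready={A,B,E,G} → run A
t=22: ready={A,B,E,G} → run A
t=23: ready={A,B,E,G} → run A
t=24: ready={A,B,E,G} → run A
t=25: ready={A,B,E,G} → run A
t=26: ready={A,B,E,G} → run A
t=27: ready={B,E,G} → run E
t=28: ready={B,E,G} → run E
t=29: ready={B,E,G} → run E
t=30: ready={B,E,G} → run E
t=31: ready={B,E,G} → run E
t=32: ready={B,E,G} → run E
t=33: ready={B,E,G} → run E
t=34: ready={B,E,G} → run E
t=35: ready={B,G} → run G
t=36: ready={B,G} → run G
t=37: ready={B,G} → run G
t=38: ready={B,G} → run G
t=39: ready={B,G} → run G
t=40: ready={B,G} → run G
t=41: ready={B,G} → run G
t=42: ready={B,G} → run G
t=43: ready={B} → run B
t=44: ready={B} → run B
t=45: ready={B} → run B
t=46: ready={B} → run B
t=47: (idle)
t=48: (idle)
t=49: (idle)

completion order = C, D, F, A, E, G, B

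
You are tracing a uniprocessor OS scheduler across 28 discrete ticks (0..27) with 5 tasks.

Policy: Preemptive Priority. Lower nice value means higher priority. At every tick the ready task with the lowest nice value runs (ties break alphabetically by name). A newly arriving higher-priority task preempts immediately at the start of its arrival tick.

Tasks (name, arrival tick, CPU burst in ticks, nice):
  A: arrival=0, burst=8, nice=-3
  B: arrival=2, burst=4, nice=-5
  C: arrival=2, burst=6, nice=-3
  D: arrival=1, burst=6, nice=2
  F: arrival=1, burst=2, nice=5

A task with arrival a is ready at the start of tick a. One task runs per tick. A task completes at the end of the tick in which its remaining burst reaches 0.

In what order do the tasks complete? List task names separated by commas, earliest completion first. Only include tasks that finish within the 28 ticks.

completion order = B, A, C, D, F

t=0: ready={A} → run A
t=1: ready={A,D,F} → run A
t=2: ready={A,B,C,D,F} → run B
t=3: ready={A,B,C,D,F} → run B
t=4: ready={A,B,C,D,F} → run B
t=5: ready={A,B,C,D,F} → run B
t=6: ready={A,C,D,F} → run A
t=7: ready={A,C,D,F} → run A
t=8: ready={A,C,D,F} → run A
t=9: ready={A,C,D,F} → run A
t=10: ready={A,C,D,F} → run A
t=11: ready={A,C,D,F} → run A
t=12: ready={C,D,F} → run C
t=13: ready={C,D,F} → run C
t=14: ready={C,D,F} → run C
t=15: ready={C,D,F} → run C
t=16: ready={C,D,F} → run C
t=17: ready={C,D,F} → run C
t=18: ready={D,F} → run D
t=19: ready={D,F} → run D
t=20: ready={D,F} → run D
t=21: ready={D,F} → run D
t=22: ready={D,F} → run D
t=23: ready={D,F} → run D
t=24: ready={F} → run F
t=25: ready={F} → run F
t=26: (idle)
t=27: (idle)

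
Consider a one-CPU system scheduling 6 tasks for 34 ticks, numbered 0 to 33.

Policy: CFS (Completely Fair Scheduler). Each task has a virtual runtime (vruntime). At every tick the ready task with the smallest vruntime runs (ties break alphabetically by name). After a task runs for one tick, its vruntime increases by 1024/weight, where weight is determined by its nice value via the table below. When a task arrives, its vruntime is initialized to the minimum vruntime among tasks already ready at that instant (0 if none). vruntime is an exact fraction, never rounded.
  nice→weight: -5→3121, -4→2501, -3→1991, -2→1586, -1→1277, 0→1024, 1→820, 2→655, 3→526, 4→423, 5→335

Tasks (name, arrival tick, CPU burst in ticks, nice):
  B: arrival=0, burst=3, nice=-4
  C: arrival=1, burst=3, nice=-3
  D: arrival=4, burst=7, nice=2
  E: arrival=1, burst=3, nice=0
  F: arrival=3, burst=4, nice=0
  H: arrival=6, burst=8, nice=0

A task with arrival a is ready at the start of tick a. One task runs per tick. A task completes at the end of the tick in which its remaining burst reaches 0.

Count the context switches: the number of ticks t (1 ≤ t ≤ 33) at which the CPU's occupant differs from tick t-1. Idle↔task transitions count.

t=0: vr[B=0] → run B
t=1: vr[B=1024/2501 C=1024/2501 E=1024/2501] → run B
t=2: vr[B=2048/2501 C=1024/2501 E=1024/2501] → run C
t=3: vr[B=2048/2501 C=4599808/4979491 E=1024/2501 F=1024/2501] → run E
t=4: vr[B=2048/2501 C=4599808/4979491 D=1024/2501 E=3525/2501 F=1024/2501] → run D
t=5: vr[B=2048/2501 C=4599808/4979491 D=3231744/1638155 E=3525/2501 F=1024/2501] → run F
t=6: vr[B=2048/2501 C=4599808/4979491 D=3231744/1638155 E=3525/2501 F=3525/2501 H=2048/2501] → run B
t=7: vr[C=4599808/4979491 D=3231744/1638155 E=3525/2501 F=3525/2501 H=2048/2501] → run H
t=8: vr[C=4599808/4979491 D=3231744/1638155 E=3525/2501 F=3525/2501 H=4549/2501] → run C
t=9: vr[C=7160832/4979491 D=3231744/1638155 E=3525/2501 F=3525/2501 H=4549/2501] → run E
t=10: vr[C=7160832/4979491 D=3231744/1638155 E=6026/2501 F=3525/2501 H=4549/2501] → run F
t=11: vr[C=7160832/4979491 D=3231744/1638155 E=6026/2501 F=6026/2501 H=4549/2501] → run C
t=12: vr[D=3231744/1638155 E=6026/2501 F=6026/2501 H=4549/2501] → run H
t=13: vr[D=3231744/1638155 E=6026/2501 F=6026/2501 H=7050/2501] → run D
t=14: vr[D=5792768/1638155 E=6026/2501 F=6026/2501 H=7050/2501] → run E
t=15: vr[D=5792768/1638155 F=6026/2501 H=7050/2501] → run F
t=16: vr[D=5792768/1638155 F=8527/2501 H=7050/2501] → run H
t=17: vr[D=5792768/1638155 F=8527/2501 H=9551/2501] → run F
t=18: vr[D=5792768/1638155 H=9551/2501] → run D
t=19: vr[D=8353792/1638155 H=9551/2501] → run H
t=20: vr[D=8353792/1638155 H=12052/2501] → run H
t=21: vr[D=8353792/1638155 H=14553/2501] → run D
t=22: vr[D=10914816/1638155 H=14553/2501] → run H
t=23: vr[D=10914816/1638155 H=17054/2501] → run D
t=24: vr[D=2695168/327631 H=17054/2501] → run H
t=25: vr[D=2695168/327631 H=19555/2501] → run H
t=26: vr[D=2695168/327631] → run D
t=27: vr[D=16036864/1638155] → run D
t=28: (idle)
t=29: (idle)
t=30: (idle)
t=31: (idle)
t=32: (idle)
t=33: (idle)

context switches = 24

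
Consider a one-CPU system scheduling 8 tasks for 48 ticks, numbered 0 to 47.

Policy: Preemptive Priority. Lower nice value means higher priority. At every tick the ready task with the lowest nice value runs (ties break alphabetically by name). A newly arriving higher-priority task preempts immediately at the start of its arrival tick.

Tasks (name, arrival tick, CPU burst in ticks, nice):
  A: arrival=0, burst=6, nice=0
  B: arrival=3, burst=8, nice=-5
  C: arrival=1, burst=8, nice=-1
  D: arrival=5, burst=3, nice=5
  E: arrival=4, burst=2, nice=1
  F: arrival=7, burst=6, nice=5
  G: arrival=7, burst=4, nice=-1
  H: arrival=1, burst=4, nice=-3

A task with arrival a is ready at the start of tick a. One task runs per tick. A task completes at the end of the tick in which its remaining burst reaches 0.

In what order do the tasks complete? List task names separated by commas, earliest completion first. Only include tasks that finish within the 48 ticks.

completion order = B, H, C, G, A, E, D, F

t=0: ready={A} → run A
t=1: ready={A,C,H} → run H
t=2: ready={A,C,H} → run H
t=3: ready={A,B,C,H} → run B
t=4: ready={A,B,C,E,H} → run B
t=5: ready={A,B,C,D,E,H} → run B
t=6: ready={A,B,C,D,E,H} → run B
t=7: ready={A,B,C,D,E,F,G,H} → run B
t=8: ready={A,B,C,D,E,F,G,H} → run B
t=9: ready={A,B,C,D,E,F,G,H} → run B
t=10: ready={A,B,C,D,E,F,G,H} → run B
t=11: ready={A,C,D,E,F,G,H} → run H
t=12: ready={A,C,D,E,F,G,H} → run H
t=13: ready={A,C,D,E,F,G} → run C
t=14: ready={A,C,D,E,F,G} → run C
t=15: ready={A,C,D,E,F,G} → run C
t=16: ready={A,C,D,E,F,G} → run C
t=17: ready={A,C,D,E,F,G} → run C
t=18: ready={A,C,D,E,F,G} → run C
t=19: ready={A,C,D,E,F,G} → run C
t=20: ready={A,C,D,E,F,G} → run C
t=21: ready={A,D,E,F,G} → run G
t=22: ready={A,D,E,F,G} → run G
t=23: ready={A,D,E,F,G} → run G
t=24: ready={A,D,E,F,G} → run G
t=25: ready={A,D,E,F} → run A
t=26: ready={A,D,E,F} → run A
t=27: ready={A,D,E,F} → run A
t=28: ready={A,D,E,F} → run A
t=29: ready={A,D,E,F} → run A
t=30: ready={D,E,F} → run E
t=31: ready={D,E,F} → run E
t=32: ready={D,F} → run D
t=33: ready={D,F} → run D
t=34: ready={D,F} → run D
t=35: ready={F} → run F
t=36: ready={F} → run F
t=37: ready={F} → run F
t=38: ready={F} → run F
t=39: ready={F} → run F
t=40: ready={F} → run F
t=41: (idle)
t=42: (idle)
t=43: (idle)
t=44: (idle)
t=45: (idle)
t=46: (idle)
t=47: (idle)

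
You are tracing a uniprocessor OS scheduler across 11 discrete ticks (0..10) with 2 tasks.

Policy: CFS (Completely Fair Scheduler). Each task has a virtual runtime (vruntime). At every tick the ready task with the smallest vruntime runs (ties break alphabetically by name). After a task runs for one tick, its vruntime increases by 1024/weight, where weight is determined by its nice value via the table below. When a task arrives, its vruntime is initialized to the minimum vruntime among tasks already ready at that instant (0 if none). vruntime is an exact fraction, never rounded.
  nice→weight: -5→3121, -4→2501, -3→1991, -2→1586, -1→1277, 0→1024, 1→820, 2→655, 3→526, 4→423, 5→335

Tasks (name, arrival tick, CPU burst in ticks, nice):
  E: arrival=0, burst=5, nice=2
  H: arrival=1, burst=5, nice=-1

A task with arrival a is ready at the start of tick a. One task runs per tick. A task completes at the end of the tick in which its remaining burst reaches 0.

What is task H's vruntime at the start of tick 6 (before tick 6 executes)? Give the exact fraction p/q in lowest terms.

vruntime(H, start of tick 6) = 3319808/836435

t=0: vr[E=0] → run E
t=1: vr[E=1024/655 H=1024/655] → run E
t=2: vr[E=2048/655 H=1024/655] → run H
t=3: vr[E=2048/655 H=1978368/836435] → run H
t=4: vr[E=2048/655 H=2649088/836435] → run E
t=5: vr[E=3072/655 H=2649088/836435] → run H
t=6: vr[E=3072/655 H=3319808/836435] → run H
t=7: vr[E=3072/655 H=3990528/836435] → run E
t=8: vr[E=4096/655 H=3990528/836435] → run H
t=9: vr[E=4096/655] → run E
t=10: (idle)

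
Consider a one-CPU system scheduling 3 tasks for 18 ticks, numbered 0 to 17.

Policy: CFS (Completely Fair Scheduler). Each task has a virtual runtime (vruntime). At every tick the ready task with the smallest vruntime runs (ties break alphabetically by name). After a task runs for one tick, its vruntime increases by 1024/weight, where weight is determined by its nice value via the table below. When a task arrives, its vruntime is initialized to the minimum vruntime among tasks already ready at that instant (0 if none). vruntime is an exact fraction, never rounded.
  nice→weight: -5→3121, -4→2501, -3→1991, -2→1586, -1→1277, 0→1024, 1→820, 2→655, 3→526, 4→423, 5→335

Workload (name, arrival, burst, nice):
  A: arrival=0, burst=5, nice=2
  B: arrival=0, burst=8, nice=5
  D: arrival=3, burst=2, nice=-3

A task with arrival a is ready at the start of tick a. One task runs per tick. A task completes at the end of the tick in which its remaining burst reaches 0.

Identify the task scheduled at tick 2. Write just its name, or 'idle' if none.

t=0: vr[A=0 B=0] → run A
t=1: vr[A=1024/655 B=0] → run B
t=2: vr[A=1024/655 B=1024/335] → run A
t=3: vr[A=2048/655 B=1024/335 D=1024/335] → run B
t=4: vr[A=2048/655 B=2048/335 D=1024/335] → run D
t=5: vr[A=2048/655 B=2048/335 D=2381824/666985] → run A
t=6: vr[A=3072/655 B=2048/335 D=2381824/666985] → run D
t=7: vr[A=3072/655 B=2048/335] → run A
t=8: vr[A=4096/655 B=2048/335] → run B
t=9: vr[A=4096/655 B=3072/335] → run A
t=10: vr[B=3072/335] → run B
t=11: vr[B=4096/335] → run B
t=12: vr[B=1024/67] → run B
t=13: vr[B=6144/335] → run B
t=14: vr[B=7168/335] → run B
t=15: (idle)
t=16: (idle)
t=17: (idle)

running at tick 2 = A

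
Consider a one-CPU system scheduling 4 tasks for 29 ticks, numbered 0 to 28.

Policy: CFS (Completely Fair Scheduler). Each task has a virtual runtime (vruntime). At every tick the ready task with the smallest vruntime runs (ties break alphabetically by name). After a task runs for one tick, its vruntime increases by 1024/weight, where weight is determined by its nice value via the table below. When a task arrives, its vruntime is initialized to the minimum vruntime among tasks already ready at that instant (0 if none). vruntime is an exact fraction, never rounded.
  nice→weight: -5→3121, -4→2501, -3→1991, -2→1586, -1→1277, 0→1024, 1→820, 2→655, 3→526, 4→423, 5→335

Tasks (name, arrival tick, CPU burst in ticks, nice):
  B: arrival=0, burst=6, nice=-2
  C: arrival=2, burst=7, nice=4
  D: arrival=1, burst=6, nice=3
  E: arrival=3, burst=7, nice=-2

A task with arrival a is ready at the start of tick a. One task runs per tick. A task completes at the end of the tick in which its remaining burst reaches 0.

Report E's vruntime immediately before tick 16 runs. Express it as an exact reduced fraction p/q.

t=0: vr[B=0] → run B
t=1: vr[B=512/793 D=512/793] → run B
t=2: vr[B=1024/793 C=512/793 D=512/793] → run C
t=3: vr[B=1024/793 C=1028608/335439 D=512/793 E=512/793] → run D
t=4: vr[B=1024/793 C=1028608/335439 D=540672/208559 E=512/793] → run E
t=5: vr[B=1024/793 C=1028608/335439 D=540672/208559 E=1024/793] → run B
t=6: vr[B=1536/793 C=1028608/335439 D=540672/208559 E=1024/793] → run E
t=7: vr[B=1536/793 C=1028608/335439 D=540672/208559 E=1536/793] → run B
t=8: vr[B=2048/793 C=1028608/335439 D=540672/208559 E=1536/793] → run E
t=9: vr[B=2048/793 C=1028608/335439 D=540672/208559 E=2048/793] → run B
t=10: vr[B=2560/793 C=1028608/335439 D=540672/208559 E=2048/793] → run E
t=11: vr[B=2560/793 C=1028608/335439 D=540672/208559 E=2560/793] → run D
t=12: vr[B=2560/793 C=1028608/335439 D=946688/208559 E=2560/793] → run C
t=13: vr[B=2560/793 C=1840640/335439 D=946688/208559 E=2560/793] → run B
t=14: vr[C=1840640/335439 D=946688/208559 E=2560/793] → run E
t=15: vr[C=1840640/335439 D=946688/208559 E=3072/793] → run E
t=16: vr[C=1840640/335439 D=946688/208559 E=3584/793] → run E
t=17: vr[C=1840640/335439 D=946688/208559] → run D
t=18: vr[C=1840640/335439 D=1352704/208559] → run C
t=19: vr[C=884224/111813 D=1352704/208559] → run D
t=20: vr[C=884224/111813 D=1758720/208559] → run C
t=21: vr[C=3464704/335439 D=1758720/208559] → run D
t=22: vr[C=3464704/335439 D=2164736/208559] → run C
t=23: vr[C=4276736/335439 D=2164736/208559] → run D
t=24: vr[C=4276736/335439] → run C
t=25: vr[C=1696256/111813] → run C
t=26: (idle)
t=27: (idle)
t=28: (idle)

vruntime(E, start of tick 16) = 3584/793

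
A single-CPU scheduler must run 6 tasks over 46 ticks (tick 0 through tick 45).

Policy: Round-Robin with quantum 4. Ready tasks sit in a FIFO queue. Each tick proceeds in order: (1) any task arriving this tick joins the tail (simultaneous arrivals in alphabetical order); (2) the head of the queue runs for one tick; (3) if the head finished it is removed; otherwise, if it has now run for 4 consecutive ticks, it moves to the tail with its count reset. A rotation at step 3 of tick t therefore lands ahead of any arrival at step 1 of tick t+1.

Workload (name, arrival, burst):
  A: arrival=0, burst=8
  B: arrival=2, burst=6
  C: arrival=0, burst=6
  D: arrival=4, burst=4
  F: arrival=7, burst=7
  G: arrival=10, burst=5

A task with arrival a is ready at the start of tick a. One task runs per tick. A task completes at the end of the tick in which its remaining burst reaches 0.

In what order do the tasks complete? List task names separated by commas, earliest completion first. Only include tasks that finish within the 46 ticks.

t=0: queue=[A,C] q_used=0 → run A
t=1: queue=[A,C] q_used=1 → run A
t=2: queue=[A,C,B] q_used=2 → run A
t=3: queue=[A,C,B] q_used=3 → run A
t=4: queue=[C,B,A,D] q_used=0 → run C
t=5: queue=[C,B,A,D] q_used=1 → run C
t=6: queue=[C,B,A,D] q_used=2 → run C
t=7: queue=[C,B,A,D,F] q_used=3 → run C
t=8: queue=[B,A,D,F,C] q_used=0 → run B
t=9: queue=[B,A,D,F,C] q_used=1 → run B
t=10: queue=[B,A,D,F,C,G] q_used=2 → run B
t=11: queue=[B,A,D,F,C,G] q_used=3 → run B
t=12: queue=[A,D,F,C,G,B] q_used=0 → run A
t=13: queue=[A,D,F,C,G,B] q_used=1 → run A
t=14: queue=[A,D,F,C,G,B] q_used=2 → run A
t=15: queue=[A,D,F,C,G,B] q_used=3 → run A
t=16: queue=[D,F,C,G,B] q_used=0 → run D
t=17: queue=[D,F,C,G,B] q_used=1 → run D
t=18: queue=[D,F,C,G,B] q_used=2 → run D
t=19: queue=[D,F,C,G,B] q_used=3 → run D
t=20: queue=[F,C,G,B] q_used=0 → run F
t=21: queue=[F,C,G,B] q_used=1 → run F
t=22: queue=[F,C,G,B] q_used=2 → run F
t=23: queue=[F,C,G,B] q_used=3 → run F
t=24: queue=[C,G,B,F] q_used=0 → run C
t=25: queue=[C,G,B,F] q_used=1 → run C
t=26: queue=[G,B,F] q_used=0 → run G
t=27: queue=[G,B,F] q_used=1 → run G
t=28: queue=[G,B,F] q_used=2 → run G
t=29: queue=[G,B,F] q_used=3 → run G
t=30: queue=[B,F,G] q_used=0 → run B
t=31: queue=[B,F,G] q_used=1 → run B
t=32: queue=[F,G] q_used=0 → run F
t=33: queue=[F,G] q_used=1 → run F
t=34: queue=[F,G] q_used=2 → run F
t=35: queue=[G] q_used=0 → run G
t=36: (idle)
t=37: (idle)
t=38: (idle)
t=39: (idle)
t=40: (idle)
t=41: (idle)
t=42: (idle)
t=43: (idle)
t=44: (idle)
t=45: (idle)

completion order = A, D, C, B, F, G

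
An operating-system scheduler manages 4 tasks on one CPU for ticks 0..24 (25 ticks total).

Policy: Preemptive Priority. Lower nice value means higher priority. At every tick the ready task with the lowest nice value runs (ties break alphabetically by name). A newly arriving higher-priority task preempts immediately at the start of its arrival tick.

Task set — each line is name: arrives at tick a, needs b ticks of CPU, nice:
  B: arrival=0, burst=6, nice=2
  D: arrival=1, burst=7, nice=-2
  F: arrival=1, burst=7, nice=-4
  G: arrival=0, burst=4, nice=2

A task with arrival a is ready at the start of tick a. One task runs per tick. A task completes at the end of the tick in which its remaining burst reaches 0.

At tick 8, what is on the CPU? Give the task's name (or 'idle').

t=0: ready={B,G} → run B
t=1: ready={B,D,F,G} → run F
t=2: ready={B,D,F,G} → run F
t=3: ready={B,D,F,G} → run F
t=4: ready={B,D,F,G} → run F
t=5: ready={B,D,F,G} → run F
t=6: ready={B,D,F,G} → run F
t=7: ready={B,D,F,G} → run F
t=8: ready={B,D,G} → run D
t=9: ready={B,D,G} → run D
t=10: ready={B,D,G} → run D
t=11: ready={B,D,G} → run D
t=12: ready={B,D,G} → run D
t=13: ready={B,D,G} → run D
t=14: ready={B,D,G} → run D
t=15: ready={B,G} → run B
t=16: ready={B,G} → run B
t=17: ready={B,G} → run B
t=18: ready={B,G} → run B
t=19: ready={B,G} → run B
t=20: ready={G} → run G
t=21: ready={G} → run G
t=22: ready={G} → run G
t=23: ready={G} → run G
t=24: (idle)

running at tick 8 = D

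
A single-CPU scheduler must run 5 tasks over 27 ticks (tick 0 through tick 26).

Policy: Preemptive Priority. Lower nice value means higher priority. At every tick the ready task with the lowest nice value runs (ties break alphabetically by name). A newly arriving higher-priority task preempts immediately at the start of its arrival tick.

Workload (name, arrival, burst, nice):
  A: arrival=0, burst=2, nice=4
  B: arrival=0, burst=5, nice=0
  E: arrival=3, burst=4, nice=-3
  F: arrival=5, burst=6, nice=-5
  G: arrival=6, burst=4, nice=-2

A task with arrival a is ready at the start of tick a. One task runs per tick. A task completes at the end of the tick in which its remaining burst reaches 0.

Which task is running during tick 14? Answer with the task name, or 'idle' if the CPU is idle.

t=0: ready={A,B} → run B
t=1: ready={A,B} → run B
t=2: ready={A,B} → run B
t=3: ready={A,B,E} → run E
t=4: ready={A,B,E} → run E
t=5: ready={A,B,E,F} → run F
t=6: ready={A,B,E,F,G} → run F
t=7: ready={A,B,E,F,G} → run F
t=8: ready={A,B,E,F,G} → run F
t=9: ready={A,B,E,F,G} → run F
t=10: ready={A,B,E,F,G} → run F
t=11: ready={A,B,E,G} → run E
t=12: ready={A,B,E,G} → run E
t=13: ready={A,B,G} → run G
t=14: ready={A,B,G} → run G
t=15: ready={A,B,G} → run G
t=16: ready={A,B,G} → run G
t=17: ready={A,B} → run B
t=18: ready={A,B} → run B
t=19: ready={A} → run A
t=20: ready={A} → run A
t=21: (idle)
t=22: (idle)
t=23: (idle)
t=24: (idle)
t=25: (idle)
t=26: (idle)

running at tick 14 = G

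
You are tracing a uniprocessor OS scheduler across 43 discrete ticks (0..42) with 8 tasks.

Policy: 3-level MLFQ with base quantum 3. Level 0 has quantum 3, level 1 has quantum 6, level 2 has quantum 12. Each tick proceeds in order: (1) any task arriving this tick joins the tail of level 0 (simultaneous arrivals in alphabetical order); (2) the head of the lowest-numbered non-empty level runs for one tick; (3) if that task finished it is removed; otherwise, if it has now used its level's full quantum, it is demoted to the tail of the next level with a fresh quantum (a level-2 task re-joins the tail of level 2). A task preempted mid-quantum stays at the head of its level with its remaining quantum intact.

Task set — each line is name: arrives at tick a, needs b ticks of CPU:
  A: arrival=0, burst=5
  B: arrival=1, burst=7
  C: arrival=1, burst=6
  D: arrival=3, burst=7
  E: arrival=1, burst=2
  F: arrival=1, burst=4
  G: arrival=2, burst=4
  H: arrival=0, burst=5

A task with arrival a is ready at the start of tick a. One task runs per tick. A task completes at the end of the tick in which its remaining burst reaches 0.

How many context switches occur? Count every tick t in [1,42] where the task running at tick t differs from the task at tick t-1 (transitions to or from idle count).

context switches = 15

t=0: L0/L1/L2 = AH/-/- → run A
t=1: L0/L1/L2 = AHBCEF/-/- → run A
t=2: L0/L1/L2 = AHBCEFG/-/- → run A
t=3: L0/L1/L2 = HBCEFGD/A/- → run H
t=4: L0/L1/L2 = HBCEFGD/A/- → run H
t=5: L0/L1/L2 = HBCEFGD/A/- → run H
t=6: L0/L1/L2 = BCEFGD/AH/- → run B
t=7: L0/L1/L2 = BCEFGD/AH/- → run B
t=8: L0/L1/L2 = BCEFGD/AH/- → run B
t=9: L0/L1/L2 = CEFGD/AHB/- → run C
t=10: L0/L1/L2 = CEFGD/AHB/- → run C
t=11: L0/L1/L2 = CEFGD/AHB/- → run C
t=12: L0/L1/L2 = EFGD/AHBC/- → run E
t=13: L0/L1/L2 = EFGD/AHBC/- → run E
t=14: L0/L1/L2 = FGD/AHBC/- → run F
t=15: L0/L1/L2 = FGD/AHBC/- → run F
t=16: L0/L1/L2 = FGD/AHBC/- → run F
t=17: L0/L1/L2 = GD/AHBCF/- → run G
t=18: L0/L1/L2 = GD/AHBCF/- → run G
t=19: L0/L1/L2 = GD/AHBCF/- → run G
t=20: L0/L1/L2 = D/AHBCFG/- → run D
t=21: L0/L1/L2 = D/AHBCFG/- → run D
t=22: L0/L1/L2 = D/AHBCFG/- → run D
t=23: L0/L1/L2 = -/AHBCFGD/- → run A
t=24: L0/L1/L2 = -/AHBCFGD/- → run A
t=25: L0/L1/L2 = -/HBCFGD/- → run H
t=26: L0/L1/L2 = -/HBCFGD/- → run H
t=27: L0/L1/L2 = -/BCFGD/- → run B
t=28: L0/L1/L2 = -/BCFGD/- → run B
t=29: L0/L1/L2 = -/BCFGD/- → run B
t=30: L0/L1/L2 = -/BCFGD/- → run B
t=31: L0/L1/L2 = -/CFGD/- → run C
t=32: L0/L1/L2 = -/CFGD/- → run C
t=33: L0/L1/L2 = -/CFGD/- → run C
t=34: L0/L1/L2 = -/FGD/- → run F
t=35: L0/L1/L2 = -/GD/- → run G
t=36: L0/L1/L2 = -/D/- → run D
t=37: L0/L1/L2 = -/D/- → run D
t=38: L0/L1/L2 = -/D/- → run D
t=39: L0/L1/L2 = -/D/- → run D
t=40: (idle)
t=41: (idle)
t=42: (idle)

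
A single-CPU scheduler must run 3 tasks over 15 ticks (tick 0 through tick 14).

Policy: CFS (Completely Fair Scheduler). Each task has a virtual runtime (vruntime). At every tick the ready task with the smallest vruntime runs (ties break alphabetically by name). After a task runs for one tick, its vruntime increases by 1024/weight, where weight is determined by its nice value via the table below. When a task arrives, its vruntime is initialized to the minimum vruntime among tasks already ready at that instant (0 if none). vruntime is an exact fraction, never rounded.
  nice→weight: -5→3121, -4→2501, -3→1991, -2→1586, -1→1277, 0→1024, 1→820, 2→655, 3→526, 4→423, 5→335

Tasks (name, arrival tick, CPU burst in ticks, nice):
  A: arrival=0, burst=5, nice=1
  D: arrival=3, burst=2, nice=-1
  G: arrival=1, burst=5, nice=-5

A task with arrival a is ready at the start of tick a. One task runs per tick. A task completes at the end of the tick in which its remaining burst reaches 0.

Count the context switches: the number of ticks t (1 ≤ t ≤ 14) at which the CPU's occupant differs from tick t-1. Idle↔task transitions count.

t=0: vr[A=0] → run A
t=1: vr[A=256/205 G=256/205] → run A
t=2: vr[A=512/205 G=256/205] → run G
t=3: vr[A=512/205 D=1008896/639805 G=1008896/639805] → run D
t=4: vr[A=512/205 D=1943520512/817030985 G=1008896/639805] → run G
t=5: vr[A=512/205 D=1943520512/817030985 G=1218816/639805] → run G
t=6: vr[A=512/205 D=1943520512/817030985 G=1428736/639805] → run G
t=7: vr[A=512/205 D=1943520512/817030985 G=1638656/639805] → run D
t=8: vr[A=512/205 G=1638656/639805] → run A
t=9: vr[A=768/205 G=1638656/639805] → run G
t=10: vr[A=768/205] → run A
t=11: vr[A=1024/205] → run A
t=12: (idle)
t=13: (idle)
t=14: (idle)

context switches = 8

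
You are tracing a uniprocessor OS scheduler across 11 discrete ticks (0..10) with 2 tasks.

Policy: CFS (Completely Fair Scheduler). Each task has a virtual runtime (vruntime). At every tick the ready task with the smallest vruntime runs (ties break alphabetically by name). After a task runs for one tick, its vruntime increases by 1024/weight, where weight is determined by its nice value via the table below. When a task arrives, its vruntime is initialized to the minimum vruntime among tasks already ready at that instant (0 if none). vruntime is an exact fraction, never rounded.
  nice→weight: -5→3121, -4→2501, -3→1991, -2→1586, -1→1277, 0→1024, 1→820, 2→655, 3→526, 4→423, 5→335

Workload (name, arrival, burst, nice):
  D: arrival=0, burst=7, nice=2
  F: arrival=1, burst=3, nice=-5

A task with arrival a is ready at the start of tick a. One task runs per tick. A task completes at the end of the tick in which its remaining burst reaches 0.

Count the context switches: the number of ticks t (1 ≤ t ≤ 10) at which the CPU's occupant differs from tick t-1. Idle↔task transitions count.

t=0: vr[D=0] → run D
t=1: vr[D=1024/655 F=1024/655] → run D
t=2: vr[D=2048/655 F=1024/655] → run F
t=3: vr[D=2048/655 F=3866624/2044255] → run F
t=4: vr[D=2048/655 F=4537344/2044255] → run F
t=5: vr[D=2048/655] → run D
t=6: vr[D=3072/655] → run D
t=7: vr[D=4096/655] → run D
t=8: vr[D=1024/131] → run D
t=9: vr[D=6144/655] → run D
t=10: (idle)

context switches = 3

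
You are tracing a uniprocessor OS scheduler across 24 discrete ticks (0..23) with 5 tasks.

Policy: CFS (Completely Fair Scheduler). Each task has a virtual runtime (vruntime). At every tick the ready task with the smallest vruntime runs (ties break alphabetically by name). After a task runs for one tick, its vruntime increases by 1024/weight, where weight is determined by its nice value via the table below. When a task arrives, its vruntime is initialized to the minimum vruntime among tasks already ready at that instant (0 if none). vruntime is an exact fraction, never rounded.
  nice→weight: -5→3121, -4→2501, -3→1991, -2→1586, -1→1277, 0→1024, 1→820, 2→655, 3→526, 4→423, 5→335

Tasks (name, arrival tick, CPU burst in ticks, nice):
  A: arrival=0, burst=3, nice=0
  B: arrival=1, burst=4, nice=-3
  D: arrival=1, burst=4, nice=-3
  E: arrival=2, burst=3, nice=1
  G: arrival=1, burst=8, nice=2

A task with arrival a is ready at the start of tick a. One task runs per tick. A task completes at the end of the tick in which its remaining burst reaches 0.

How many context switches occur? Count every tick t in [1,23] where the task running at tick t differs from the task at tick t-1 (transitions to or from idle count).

t=0: vr[A=0] → run A
t=1: vr[A=1 B=1 D=1 G=1] → run A
t=2: vr[A=2 B=1 D=1 E=1 G=1] → run B
t=3: vr[A=2 B=3015/1991 D=1 E=1 G=1] → run D
t=4: vr[A=2 B=3015/1991 D=3015/1991 E=1 G=1] → run E
t=5: vr[A=2 B=3015/1991 D=3015/1991 E=461/205 G=1] → run G
t=6: vr[A=2 B=3015/1991 D=3015/1991 E=461/205 G=1679/655] → run B
t=7: vr[A=2 B=4039/1991 D=3015/1991 E=461/205 G=1679/655] → run D
t=8: vr[A=2 B=4039/1991 D=4039/1991 E=461/205 G=1679/655] → run A
t=9: vr[B=4039/1991 D=4039/1991 E=461/205 G=1679/655] → run B
t=10: vr[B=5063/1991 D=4039/1991 E=461/205 G=1679/655] → run D
t=11: vr[B=5063/1991 D=5063/1991 E=461/205 G=1679/655] → run E
t=12: vr[B=5063/1991 D=5063/1991 E=717/205 G=1679/655] → run B
t=13: vr[D=5063/1991 E=717/205 G=1679/655] → run D
t=14: vr[E=717/205 G=1679/655] → run G
t=15: vr[E=717/205 G=2703/655] → run E
t=16: vr[G=2703/655] → run G
t=17: vr[G=3727/655] → run G
t=18: vr[G=4751/655] → run G
t=19: vr[G=1155/131] → run G
t=20: vr[G=6799/655] → run G
t=21: vr[G=7823/655] → run G
t=22: (idle)
t=23: (idle)

context switches = 16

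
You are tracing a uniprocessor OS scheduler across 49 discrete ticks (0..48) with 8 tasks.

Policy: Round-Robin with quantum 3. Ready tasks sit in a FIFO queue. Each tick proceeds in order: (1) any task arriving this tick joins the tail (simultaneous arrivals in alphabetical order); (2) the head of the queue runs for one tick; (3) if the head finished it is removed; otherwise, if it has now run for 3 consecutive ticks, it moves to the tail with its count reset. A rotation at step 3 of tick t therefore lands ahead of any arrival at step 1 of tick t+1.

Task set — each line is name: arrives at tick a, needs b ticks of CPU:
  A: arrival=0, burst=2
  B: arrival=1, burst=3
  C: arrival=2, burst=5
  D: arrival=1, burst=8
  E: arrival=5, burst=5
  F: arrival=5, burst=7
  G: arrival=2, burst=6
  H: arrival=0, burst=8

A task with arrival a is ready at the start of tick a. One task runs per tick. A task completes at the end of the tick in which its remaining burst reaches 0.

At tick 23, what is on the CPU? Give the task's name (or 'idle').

running at tick 23 = F

t=0: queue=[A,H] q_used=0 → run A
t=1: queue=[A,H,B,D] q_used=1 → run A
t=2: queue=[H,B,D,C,G] q_used=0 → run H
t=3: queue=[H,B,D,C,G] q_used=1 → run H
t=4: queue=[H,B,D,C,G] q_used=2 → run H
t=5: queue=[B,D,C,G,H,E,F] q_used=0 → run B
t=6: queue=[B,D,C,G,H,E,F] q_used=1 → run B
t=7: queue=[B,D,C,G,H,E,F] q_used=2 → run B
t=8: queue=[D,C,G,H,E,F] q_used=0 → run D
t=9: queue=[D,C,G,H,E,F] q_used=1 → run D
t=10: queue=[D,C,G,H,E,F] q_used=2 → run D
t=11: queue=[C,G,H,E,F,D] q_used=0 → run C
t=12: queue=[C,G,H,E,F,D] q_used=1 → run C
t=13: queue=[C,G,H,E,F,D] q_used=2 → run C
t=14: queue=[G,H,E,F,D,C] q_used=0 → run G
t=15: queue=[G,H,E,F,D,C] q_used=1 → run G
t=16: queue=[G,H,E,F,D,C] q_used=2 → run G
t=17: queue=[H,E,F,D,C,G] q_used=0 → run H
t=18: queue=[H,E,F,D,C,G] q_used=1 → run H
t=19: queue=[H,E,F,D,C,G] q_used=2 → run H
t=20: queue=[E,F,D,C,G,H] q_used=0 → run E
t=21: queue=[E,F,D,C,G,H] q_used=1 → run E
t=22: queue=[E,F,D,C,G,H] q_used=2 → run E
t=23: queue=[F,D,C,G,H,E] q_used=0 → run F
t=24: queue=[F,D,C,G,H,E] q_used=1 → run F
t=25: queue=[F,D,C,G,H,E] q_used=2 → run F
t=26: queue=[D,C,G,H,E,F] q_used=0 → run D
t=27: queue=[D,C,G,H,E,F] q_used=1 → run D
t=28: queue=[D,C,G,H,E,F] q_used=2 → run D
t=29: queue=[C,G,H,E,F,D] q_used=0 → run C
t=30: queue=[C,G,H,E,F,D] q_used=1 → run C
t=31: queue=[G,H,E,F,D] q_used=0 → run G
t=32: queue=[G,H,E,F,D] q_used=1 → run G
t=33: queue=[G,H,E,F,D] q_used=2 → run G
t=34: queue=[H,E,F,D] q_used=0 → run H
t=35: queue=[H,E,F,D] q_used=1 → run H
t=36: queue=[E,F,D] q_used=0 → run E
t=37: queue=[E,F,D] q_used=1 → run E
t=38: queue=[F,D] q_used=0 → run F
t=39: queue=[F,D] q_used=1 → run F
t=40: queue=[F,D] q_used=2 → run F
t=41: queue=[D,F] q_used=0 → run D
t=42: queue=[D,F] q_used=1 → run D
t=43: queue=[F] q_used=0 → run F
t=44: (idle)
t=45: (idle)
t=46: (idle)
t=47: (idle)
t=48: (idle)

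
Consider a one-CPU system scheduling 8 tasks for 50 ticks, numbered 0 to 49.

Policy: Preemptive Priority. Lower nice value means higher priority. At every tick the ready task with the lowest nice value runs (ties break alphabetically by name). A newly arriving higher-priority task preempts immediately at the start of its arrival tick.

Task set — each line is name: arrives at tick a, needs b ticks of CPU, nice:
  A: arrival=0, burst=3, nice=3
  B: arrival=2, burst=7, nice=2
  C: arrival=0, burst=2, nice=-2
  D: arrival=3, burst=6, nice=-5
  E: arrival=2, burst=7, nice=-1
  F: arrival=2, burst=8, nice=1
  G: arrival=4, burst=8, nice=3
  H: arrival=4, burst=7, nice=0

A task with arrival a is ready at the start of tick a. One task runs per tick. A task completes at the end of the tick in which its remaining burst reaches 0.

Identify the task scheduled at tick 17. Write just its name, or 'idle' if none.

t=0: ready={A,C} → run C
t=1: ready={A,C} → run C
t=2: ready={A,B,E,F} → run E
t=3: ready={A,B,D,E,F} → run D
t=4: ready={A,B,D,E,F,G,H} → run D
t=5: ready={A,B,D,E,F,G,H} → run D
t=6: ready={A,B,D,E,F,G,H} → run D
t=7: ready={A,B,D,E,F,G,H} → run D
t=8: ready={A,B,D,E,F,G,H} → run D
t=9: ready={A,B,E,F,G,H} → run E
t=10: ready={A,B,E,F,G,H} → run E
t=11: ready={A,B,E,F,G,H} → run E
t=12: ready={A,B,E,F,G,H} → run E
t=13: ready={A,B,E,F,G,H} → run E
t=14: ready={A,B,E,F,G,H} → run E
t=15: ready={A,B,F,G,H} → run H
t=16: ready={A,B,F,G,H} → run H
t=17: ready={A,B,F,G,H} → run H
t=18: ready={A,B,F,G,H} → run H
t=19: ready={A,B,F,G,H} → run H
t=20: ready={A,B,F,G,H} → run H
t=21: ready={A,B,F,G,H} → run H
t=22: ready={A,B,F,G} → run F
t=23: ready={A,B,F,G} → run F
t=24: ready={A,B,F,G} → run F
t=25: ready={A,B,F,G} → run F
t=26: ready={A,B,F,G} → run F
t=27: ready={A,B,F,G} → run F
t=28: ready={A,B,F,G} → run F
t=29: ready={A,B,F,G} → run F
t=30: ready={A,B,G} → run B
t=31: ready={A,B,G} → run B
t=32: ready={A,B,G} → run B
t=33: ready={A,B,G} → run B
t=34: ready={A,B,G} → run B
t=35: ready={A,B,G} → run B
t=36: ready={A,B,G} → run B
t=37: ready={A,G} → run A
t=38: ready={A,G} → run A
t=39: ready={A,G} → run A
t=40: ready={G} → run G
t=41: ready={G} → run G
t=42: ready={G} → run G
t=43: ready={G} → run G
t=44: ready={G} → run G
t=45: ready={G} → run G
t=46: ready={G} → run G
t=47: ready={G} → run G
t=48: (idle)
t=49: (idle)

running at tick 17 = H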